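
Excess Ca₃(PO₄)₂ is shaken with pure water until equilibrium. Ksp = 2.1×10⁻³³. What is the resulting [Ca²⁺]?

Ca₃(PO₄)₂(s) ⇌ 3 Ca²⁺(aq) + 2 PO₄³⁻(aq)
Call the molar solubility s, so that [Ca²⁺] = 3s and [PO₄³⁻] = 2s.
Ksp = [Ca²⁺]^3[PO₄³⁻]^2 = (3s)^3 · (2s)^2 = 108s^5 = 2.1×10⁻³³
s = 1.1×10⁻⁷ M
[Ca²⁺] = 3s = 3.4×10⁻⁷ M

3.4×10⁻⁷ M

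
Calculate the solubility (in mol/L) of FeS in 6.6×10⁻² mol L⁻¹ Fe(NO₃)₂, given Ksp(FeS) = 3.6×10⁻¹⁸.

5.5×10⁻¹⁷ M

FeS(s) ⇌ Fe²⁺(aq) + S²⁻(aq)
Let s be the solubility of FeS here. The common ion gives [Fe²⁺] ≈ 6.6×10⁻² mol L⁻¹, and [S²⁻] = s.
Ksp = [Fe²⁺][S²⁻] = (6.6×10⁻²)s
s = 3.6×10⁻¹⁸ / (6.6×10⁻²) = 5.5×10⁻¹⁷
s = 5.5×10⁻¹⁷ mol L⁻¹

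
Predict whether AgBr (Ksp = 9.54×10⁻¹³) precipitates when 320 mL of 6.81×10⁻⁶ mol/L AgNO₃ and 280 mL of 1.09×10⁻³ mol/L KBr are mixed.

Yes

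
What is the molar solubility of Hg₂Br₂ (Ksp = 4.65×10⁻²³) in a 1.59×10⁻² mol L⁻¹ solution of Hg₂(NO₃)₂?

Hg₂Br₂(s) ⇌ Hg₂²⁺(aq) + 2 Br⁻(aq)
The solution already contains Hg₂²⁺ at 1.59×10⁻² mol L⁻¹. Let s be the molar solubility of Hg₂Br₂.
[Hg₂²⁺] ≈ 1.59×10⁻² mol L⁻¹ (common ion dominates); [Br⁻] = 2s.
Ksp = [Hg₂²⁺][Br⁻]^2 = (1.59×10⁻²)(2s)^2
(2s)^2 = 4.65×10⁻²³ / (1.59×10⁻²) = 2.92×10⁻²¹
s = 2.70×10⁻¹¹ mol L⁻¹

2.70×10⁻¹¹ M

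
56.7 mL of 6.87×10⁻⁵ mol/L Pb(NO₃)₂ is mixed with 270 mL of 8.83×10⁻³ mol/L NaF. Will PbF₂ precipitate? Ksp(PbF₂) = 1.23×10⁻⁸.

No

The combined volume is 326.7 mL.
[Pb²⁺] = (6.87×10⁻⁵)(56.7)/326.7 = 1.19×10⁻⁵ mol/L
[F⁻] = (8.83×10⁻³)(270)/326.7 = 7.30×10⁻³ mol/L
Q = [Pb²⁺][F⁻]^2 = 6.35×10⁻¹⁰
Since Q (6.35×10⁻¹⁰) is less than Ksp (1.23×10⁻⁸), no PbF₂ precipitates.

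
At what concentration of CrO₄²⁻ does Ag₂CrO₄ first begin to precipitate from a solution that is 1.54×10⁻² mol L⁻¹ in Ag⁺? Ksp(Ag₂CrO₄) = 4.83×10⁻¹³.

The threshold for precipitation is Q = Ksp.
Ag₂CrO₄(s) ⇌ 2 Ag⁺(aq) + CrO₄²⁻(aq)
Ksp = [Ag⁺]^2[CrO₄²⁻] = [CrO₄²⁻](1.54×10⁻²)^2
[CrO₄²⁻] = 4.83×10⁻¹³ / (1.54×10⁻²)^2 = 2.04×10⁻⁹
[CrO₄²⁻] = 2.04×10⁻⁹ mol L⁻¹

2.04×10⁻⁹ M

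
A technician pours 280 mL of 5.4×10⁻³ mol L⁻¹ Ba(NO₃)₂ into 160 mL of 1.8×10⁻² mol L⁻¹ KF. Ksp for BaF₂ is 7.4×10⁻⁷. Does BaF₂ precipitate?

No

Total volume after mixing = 280 + 160 = 440 mL.
[Ba²⁺] = (5.4×10⁻³)(280)/440 = 3.4×10⁻³ mol L⁻¹
[F⁻] = (1.8×10⁻²)(160)/440 = 6.5×10⁻³ mol L⁻¹
Q = [Ba²⁺][F⁻]^2 = 1.5×10⁻⁷
Since Q (1.5×10⁻⁷) is less than Ksp (7.4×10⁻⁷), no BaF₂ precipitates.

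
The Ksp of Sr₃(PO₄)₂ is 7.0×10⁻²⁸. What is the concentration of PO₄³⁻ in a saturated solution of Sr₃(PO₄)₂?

2.9×10⁻⁶ M

Sr₃(PO₄)₂(s) ⇌ 3 Sr²⁺(aq) + 2 PO₄³⁻(aq)
If s mol/L of Sr₃(PO₄)₂ dissolves, [Sr²⁺] = 3s and [PO₄³⁻] = 2s.
Ksp = [Sr²⁺]^3[PO₄³⁻]^2 = (3s)^3 · (2s)^2 = 108s^5 = 7.0×10⁻²⁸
s = 1.5×10⁻⁶ mol L⁻¹
[PO₄³⁻] = 2s = 2.9×10⁻⁶ mol L⁻¹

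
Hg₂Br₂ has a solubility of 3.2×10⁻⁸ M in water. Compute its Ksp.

Hg₂Br₂(s) ⇌ Hg₂²⁺(aq) + 2 Br⁻(aq)
If s mol/L of Hg₂Br₂ dissolves, [Hg₂²⁺] = s and [Br⁻] = 2s.
Ksp = [Hg₂²⁺][Br⁻]^2 = s · (2s)^2 = 4s^3
Ksp = 4 × (3.2×10⁻⁸)^3 = 1.3×10⁻²²

Ksp = 1.3×10⁻²²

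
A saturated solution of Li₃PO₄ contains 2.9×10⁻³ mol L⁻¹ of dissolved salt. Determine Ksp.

Li₃PO₄(s) ⇌ 3 Li⁺(aq) + PO₄³⁻(aq)
With molar solubility s: [Li⁺] = 3s, [PO₄³⁻] = s.
Ksp = [Li⁺]^3[PO₄³⁻] = (3s)^3 · s = 27s^4
Ksp = 27 × (2.9×10⁻³)^4 = 1.9×10⁻⁹

Ksp = 1.9×10⁻⁹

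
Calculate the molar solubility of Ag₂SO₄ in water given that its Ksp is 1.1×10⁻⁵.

Ag₂SO₄(s) ⇌ 2 Ag⁺(aq) + SO₄²⁻(aq)
If s mol/L of Ag₂SO₄ dissolves, [Ag⁺] = 2s and [SO₄²⁻] = s.
Ksp = [Ag⁺]^2[SO₄²⁻] = (2s)^2 · s = 4s^3
4s^3 = 1.1×10⁻⁵  ⇒  s^3 = 2.8×10⁻⁶
s = 1.4×10⁻² M

1.4×10⁻² M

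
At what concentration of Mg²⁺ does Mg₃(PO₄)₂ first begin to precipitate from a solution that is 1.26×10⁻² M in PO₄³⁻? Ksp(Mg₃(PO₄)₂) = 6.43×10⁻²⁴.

Precipitation of each salt begins when its ion product equals Ksp.
Mg₃(PO₄)₂(s) ⇌ 3 Mg²⁺(aq) + 2 PO₄³⁻(aq)
Ksp = [Mg²⁺]^3[PO₄³⁻]^2 = [Mg²⁺]^3(1.26×10⁻²)^2
[Mg²⁺]^3 = 6.43×10⁻²⁴ / (1.26×10⁻²)^2 = 4.05×10⁻²⁰
[Mg²⁺] = 3.43×10⁻⁷ M

3.43×10⁻⁷ M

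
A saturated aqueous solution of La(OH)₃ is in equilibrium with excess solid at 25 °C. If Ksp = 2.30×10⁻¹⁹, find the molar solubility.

La(OH)₃(s) ⇌ La³⁺(aq) + 3 OH⁻(aq)
If s mol/L of La(OH)₃ dissolves, [La³⁺] = s and [OH⁻] = 3s.
Ksp = [La³⁺][OH⁻]^3 = s · (3s)^3 = 27s^4
27s^4 = 2.30×10⁻¹⁹  ⇒  s^4 = 8.52×10⁻²¹
s = 9.61×10⁻⁶ mol/L

9.61×10⁻⁶ M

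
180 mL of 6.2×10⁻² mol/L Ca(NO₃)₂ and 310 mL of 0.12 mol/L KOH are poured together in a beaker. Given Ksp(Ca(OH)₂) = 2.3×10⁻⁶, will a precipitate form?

After mixing, V = 180 mL + 310 mL = 490 mL.
[Ca²⁺] = (6.2×10⁻²)(180)/490 = 2.3×10⁻² mol/L
[OH⁻] = (0.12)(310)/490 = 7.6×10⁻² mol/L
Q = [Ca²⁺][OH⁻]^2 = 1.3×10⁻⁴
Because Q > Ksp (1.3×10⁻⁴ vs 2.3×10⁻⁶), a precipitate of Ca(OH)₂ forms.

Yes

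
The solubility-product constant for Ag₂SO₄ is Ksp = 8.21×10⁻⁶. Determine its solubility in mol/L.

1.27×10⁻² M

Ag₂SO₄(s) ⇌ 2 Ag⁺(aq) + SO₄²⁻(aq)
With molar solubility s: [Ag⁺] = 2s, [SO₄²⁻] = s.
Ksp = [Ag⁺]^2[SO₄²⁻] = (2s)^2 · s = 4s^3
4s^3 = 8.21×10⁻⁶  ⇒  s^3 = 2.05×10⁻⁶
Taking the 3rd root, s = 1.27×10⁻² M.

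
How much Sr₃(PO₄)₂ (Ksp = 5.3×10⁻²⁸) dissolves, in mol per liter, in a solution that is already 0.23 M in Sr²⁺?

Sr₃(PO₄)₂(s) ⇌ 3 Sr²⁺(aq) + 2 PO₄³⁻(aq)
Let s be the solubility of Sr₃(PO₄)₂ here. The common ion gives [Sr²⁺] ≈ 0.23 M, and [PO₄³⁻] = 2s.
Ksp = [Sr²⁺]^3[PO₄³⁻]^2 = (0.23)^3(2s)^2
(2s)^2 = 5.3×10⁻²⁸ / (0.23)^3 = 4.4×10⁻²⁶
s = 1.0×10⁻¹³ M

1.0×10⁻¹³ M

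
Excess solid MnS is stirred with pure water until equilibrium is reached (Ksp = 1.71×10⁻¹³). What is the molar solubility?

4.14×10⁻⁷ M

MnS(s) ⇌ Mn²⁺(aq) + S²⁻(aq)
For each mole of MnS that dissolves per liter, [Mn²⁺] = s and [S²⁻] = s; let s denote this solubility.
Ksp = [Mn²⁺][S²⁻] = s · s = s^2
s^2 = 1.71×10⁻¹³
Taking the 2nd root, s = 4.14×10⁻⁷ M.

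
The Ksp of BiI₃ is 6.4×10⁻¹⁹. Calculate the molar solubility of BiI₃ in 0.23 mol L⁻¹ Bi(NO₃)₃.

4.7×10⁻⁷ M

BiI₃(s) ⇌ Bi³⁺(aq) + 3 I⁻(aq)
Bi³⁺ is already present at 0.23 mol L⁻¹. If s mol/L of BiI₃ dissolves, [I⁻] = 3s while [Bi³⁺] ≈ 0.23 mol L⁻¹.
Ksp = [Bi³⁺][I⁻]^3 = (0.23)(3s)^3
(3s)^3 = 6.4×10⁻¹⁹ / (0.23) = 2.8×10⁻¹⁸
s = 4.7×10⁻⁷ mol L⁻¹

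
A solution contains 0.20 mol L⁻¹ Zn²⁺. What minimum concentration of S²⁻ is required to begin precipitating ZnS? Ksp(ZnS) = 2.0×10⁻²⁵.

Each salt precipitates once Q = Ksp for that salt.
ZnS(s) ⇌ Zn²⁺(aq) + S²⁻(aq)
Ksp = [Zn²⁺][S²⁻] = [S²⁻](0.20)
[S²⁻] = 2.0×10⁻²⁵ / (0.20) = 1.0×10⁻²⁴
[S²⁻] = 1.0×10⁻²⁴ mol L⁻¹

1.0×10⁻²⁴ M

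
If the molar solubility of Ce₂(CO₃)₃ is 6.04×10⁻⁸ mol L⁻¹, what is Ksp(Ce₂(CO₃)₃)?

Ksp = 8.68×10⁻³⁵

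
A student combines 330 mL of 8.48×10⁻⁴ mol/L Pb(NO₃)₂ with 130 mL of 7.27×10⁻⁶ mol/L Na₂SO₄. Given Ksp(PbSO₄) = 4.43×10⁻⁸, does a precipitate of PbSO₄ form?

No

The combined volume is 460 mL.
[Pb²⁺] = (8.48×10⁻⁴)(330)/460 = 6.08×10⁻⁴ mol/L
[SO₄²⁻] = (7.27×10⁻⁶)(130)/460 = 2.05×10⁻⁶ mol/L
Q = [Pb²⁺][SO₄²⁻] = 1.25×10⁻⁹
Since Q (1.25×10⁻⁹) is less than Ksp (4.43×10⁻⁸), no PbSO₄ precipitates.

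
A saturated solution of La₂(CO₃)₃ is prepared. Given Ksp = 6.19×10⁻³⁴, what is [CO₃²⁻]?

La₂(CO₃)₃(s) ⇌ 2 La³⁺(aq) + 3 CO₃²⁻(aq)
With molar solubility s: [La³⁺] = 2s, [CO₃²⁻] = 3s.
Ksp = [La³⁺]^2[CO₃²⁻]^3 = (2s)^2 · (3s)^3 = 108s^5 = 6.19×10⁻³⁴
s = 8.95×10⁻⁸ M
[CO₃²⁻] = 3s = 2.68×10⁻⁷ M

2.68×10⁻⁷ M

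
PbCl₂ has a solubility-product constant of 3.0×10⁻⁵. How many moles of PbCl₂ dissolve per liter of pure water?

PbCl₂(s) ⇌ Pb²⁺(aq) + 2 Cl⁻(aq)
Call the molar solubility s, so that [Pb²⁺] = s and [Cl⁻] = 2s.
Ksp = [Pb²⁺][Cl⁻]^2 = s · (2s)^2 = 4s^3
4s^3 = 3.0×10⁻⁵  ⇒  s^3 = 7.5×10⁻⁶
Taking the 3rd root, s = 2.0×10⁻² M.

2.0×10⁻² M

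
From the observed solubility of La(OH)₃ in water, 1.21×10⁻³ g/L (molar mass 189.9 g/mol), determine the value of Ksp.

Molar solubility s = (1.21×10⁻³ g/L) / (189.9 g/mol) = 6.3718×10⁻⁶ mol/L
La(OH)₃(s) ⇌ La³⁺(aq) + 3 OH⁻(aq)
Call the molar solubility s, so that [La³⁺] = s and [OH⁻] = 3s.
Ksp = [La³⁺][OH⁻]^3 = s · (3s)^3 = 27s^4
Ksp = 27 × (6.3718×10⁻⁶)^4 = 4.45×10⁻²⁰

Ksp = 4.45×10⁻²⁰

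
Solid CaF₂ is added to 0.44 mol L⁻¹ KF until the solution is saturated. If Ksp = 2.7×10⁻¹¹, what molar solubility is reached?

CaF₂(s) ⇌ Ca²⁺(aq) + 2 F⁻(aq)
With F⁻ already at 0.44 mol L⁻¹ and s small, take [F⁻] ≈ 0.44 mol L⁻¹ and [Ca²⁺] = s.
Ksp = [Ca²⁺][F⁻]^2 = s(0.44)^2
s = 2.7×10⁻¹¹ / (0.44)^2 = 1.4×10⁻¹⁰
s = 1.4×10⁻¹⁰ mol L⁻¹

1.4×10⁻¹⁰ M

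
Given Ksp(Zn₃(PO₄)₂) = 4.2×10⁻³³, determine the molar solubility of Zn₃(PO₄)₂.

Zn₃(PO₄)₂(s) ⇌ 3 Zn²⁺(aq) + 2 PO₄³⁻(aq)
If s mol/L of Zn₃(PO₄)₂ dissolves, [Zn²⁺] = 3s and [PO₄³⁻] = 2s.
Ksp = [Zn²⁺]^3[PO₄³⁻]^2 = (3s)^3 · (2s)^2 = 108s^5
108s^5 = 4.2×10⁻³³  ⇒  s^5 = 3.9×10⁻³⁵
s = 1.3×10⁻⁷ mol L⁻¹

1.3×10⁻⁷ M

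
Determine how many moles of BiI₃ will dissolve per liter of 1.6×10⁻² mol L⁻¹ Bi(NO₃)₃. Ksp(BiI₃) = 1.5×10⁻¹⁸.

1.5×10⁻⁶ M

BiI₃(s) ⇌ Bi³⁺(aq) + 3 I⁻(aq)
The solution already contains Bi³⁺ at 1.6×10⁻² mol L⁻¹. Let s be the molar solubility of BiI₃.
[Bi³⁺] ≈ 1.6×10⁻² mol L⁻¹ (common ion dominates); [I⁻] = 3s.
Ksp = [Bi³⁺][I⁻]^3 = (1.6×10⁻²)(3s)^3
(3s)^3 = 1.5×10⁻¹⁸ / (1.6×10⁻²) = 9.4×10⁻¹⁷
s = 1.5×10⁻⁶ mol L⁻¹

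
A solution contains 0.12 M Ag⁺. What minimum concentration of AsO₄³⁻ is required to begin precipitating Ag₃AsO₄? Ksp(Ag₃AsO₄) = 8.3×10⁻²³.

4.8×10⁻²⁰ M

A salt starts to precipitate once the ion product Q reaches its Ksp.
Ag₃AsO₄(s) ⇌ 3 Ag⁺(aq) + AsO₄³⁻(aq)
Ksp = [Ag⁺]^3[AsO₄³⁻] = [AsO₄³⁻](0.12)^3
[AsO₄³⁻] = 8.3×10⁻²³ / (0.12)^3 = 4.8×10⁻²⁰
[AsO₄³⁻] = 4.8×10⁻²⁰ M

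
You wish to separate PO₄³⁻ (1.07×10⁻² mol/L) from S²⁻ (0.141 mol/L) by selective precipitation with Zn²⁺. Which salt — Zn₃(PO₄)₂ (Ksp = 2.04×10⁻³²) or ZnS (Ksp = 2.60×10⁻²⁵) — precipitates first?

Each salt precipitates once Q = Ksp for that salt.
For Zn₃(PO₄)₂: [Zn²⁺] = (Ksp/[PO₄³⁻]^2)^(1/3) = 5.63×10⁻¹⁰ mol/L
For ZnS: [Zn²⁺] = (Ksp/[S²⁻]) = 1.84×10⁻²⁴ mol/L
The smaller threshold [Zn²⁺] is reached first, so ZnS precipitates first.

ZnS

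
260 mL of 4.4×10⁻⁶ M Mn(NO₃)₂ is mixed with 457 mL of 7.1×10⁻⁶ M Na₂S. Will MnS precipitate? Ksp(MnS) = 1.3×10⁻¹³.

Yes

Total volume after mixing = 260 + 457 = 717 mL.
[Mn²⁺] = (4.4×10⁻⁶)(260)/717 = 1.6×10⁻⁶ M
[S²⁻] = (7.1×10⁻⁶)(457)/717 = 4.5×10⁻⁶ M
Q = [Mn²⁺][S²⁻] = 7.2×10⁻¹²
Since Q (7.2×10⁻¹²) exceeds Ksp (1.3×10⁻¹³), MnS will precipitate.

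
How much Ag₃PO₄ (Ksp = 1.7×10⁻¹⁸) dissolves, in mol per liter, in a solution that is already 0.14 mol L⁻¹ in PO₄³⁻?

7.7×10⁻⁷ M

Ag₃PO₄(s) ⇌ 3 Ag⁺(aq) + PO₄³⁻(aq)
With PO₄³⁻ already at 0.14 mol L⁻¹ and s small, take [PO₄³⁻] ≈ 0.14 mol L⁻¹ and [Ag⁺] = 3s.
Ksp = [Ag⁺]^3[PO₄³⁻] = (3s)^3(0.14)
(3s)^3 = 1.7×10⁻¹⁸ / (0.14) = 1.2×10⁻¹⁷
s = 7.7×10⁻⁷ mol L⁻¹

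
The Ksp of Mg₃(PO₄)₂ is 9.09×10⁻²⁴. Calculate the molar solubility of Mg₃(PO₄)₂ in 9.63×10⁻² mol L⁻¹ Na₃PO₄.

3.31×10⁻⁸ M

Mg₃(PO₄)₂(s) ⇌ 3 Mg²⁺(aq) + 2 PO₄³⁻(aq)
With PO₄³⁻ already at 9.63×10⁻² mol L⁻¹ and s small, take [PO₄³⁻] ≈ 9.63×10⁻² mol L⁻¹ and [Mg²⁺] = 3s.
Ksp = [Mg²⁺]^3[PO₄³⁻]^2 = (3s)^3(9.63×10⁻²)^2
(3s)^3 = 9.09×10⁻²⁴ / (9.63×10⁻²)^2 = 9.80×10⁻²²
s = 3.31×10⁻⁸ mol L⁻¹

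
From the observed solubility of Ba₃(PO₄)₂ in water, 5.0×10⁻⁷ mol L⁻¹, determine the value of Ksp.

Ksp = 3.4×10⁻³⁰

Ba₃(PO₄)₂(s) ⇌ 3 Ba²⁺(aq) + 2 PO₄³⁻(aq)
For each mole of Ba₃(PO₄)₂ that dissolves per liter, [Ba²⁺] = 3s and [PO₄³⁻] = 2s; let s denote this solubility.
Ksp = [Ba²⁺]^3[PO₄³⁻]^2 = (3s)^3 · (2s)^2 = 108s^5
Ksp = 108 × (5.0×10⁻⁷)^5 = 3.4×10⁻³⁰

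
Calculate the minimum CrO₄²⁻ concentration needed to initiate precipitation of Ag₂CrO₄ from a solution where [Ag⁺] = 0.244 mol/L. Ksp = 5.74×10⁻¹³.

9.64×10⁻¹² M

Each salt precipitates once Q = Ksp for that salt.
Ag₂CrO₄(s) ⇌ 2 Ag⁺(aq) + CrO₄²⁻(aq)
Ksp = [Ag⁺]^2[CrO₄²⁻] = [CrO₄²⁻](0.244)^2
[CrO₄²⁻] = 5.74×10⁻¹³ / (0.244)^2 = 9.64×10⁻¹²
[CrO₄²⁻] = 9.64×10⁻¹² mol/L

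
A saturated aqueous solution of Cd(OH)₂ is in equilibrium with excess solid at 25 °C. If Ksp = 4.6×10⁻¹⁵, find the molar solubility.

1.0×10⁻⁵ M

Cd(OH)₂(s) ⇌ Cd²⁺(aq) + 2 OH⁻(aq)
If s mol/L of Cd(OH)₂ dissolves, [Cd²⁺] = s and [OH⁻] = 2s.
Ksp = [Cd²⁺][OH⁻]^2 = s · (2s)^2 = 4s^3
4s^3 = 4.6×10⁻¹⁵  ⇒  s^3 = 1.2×10⁻¹⁵
s = (1.2×10⁻¹⁵)^(1/3) = 1.0×10⁻⁵ mol L⁻¹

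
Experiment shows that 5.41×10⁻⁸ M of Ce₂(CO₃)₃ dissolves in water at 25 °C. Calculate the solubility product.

Ksp = 5.01×10⁻³⁵

Ce₂(CO₃)₃(s) ⇌ 2 Ce³⁺(aq) + 3 CO₃²⁻(aq)
If s mol/L of Ce₂(CO₃)₃ dissolves, [Ce³⁺] = 2s and [CO₃²⁻] = 3s.
Ksp = [Ce³⁺]^2[CO₃²⁻]^3 = (2s)^2 · (3s)^3 = 108s^5
Ksp = 108 × (5.41×10⁻⁸)^5 = 5.01×10⁻³⁵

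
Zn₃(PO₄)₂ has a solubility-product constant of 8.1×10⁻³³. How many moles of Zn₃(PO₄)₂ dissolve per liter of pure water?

Zn₃(PO₄)₂(s) ⇌ 3 Zn²⁺(aq) + 2 PO₄³⁻(aq)
For each mole of Zn₃(PO₄)₂ that dissolves per liter, [Zn²⁺] = 3s and [PO₄³⁻] = 2s; let s denote this solubility.
Ksp = [Zn²⁺]^3[PO₄³⁻]^2 = (3s)^3 · (2s)^2 = 108s^5
108s^5 = 8.1×10⁻³³  ⇒  s^5 = 7.5×10⁻³⁵
s = 1.5×10⁻⁷ mol/L

1.5×10⁻⁷ M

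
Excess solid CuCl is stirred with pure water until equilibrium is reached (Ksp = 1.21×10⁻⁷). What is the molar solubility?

3.48×10⁻⁴ M

CuCl(s) ⇌ Cu⁺(aq) + Cl⁻(aq)
For each mole of CuCl that dissolves per liter, [Cu⁺] = s and [Cl⁻] = s; let s denote this solubility.
Ksp = [Cu⁺][Cl⁻] = s · s = s^2
s^2 = 1.21×10⁻⁷
Taking the 2nd root, s = 3.48×10⁻⁴ mol/L.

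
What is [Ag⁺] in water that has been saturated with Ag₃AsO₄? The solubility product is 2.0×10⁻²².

Ag₃AsO₄(s) ⇌ 3 Ag⁺(aq) + AsO₄³⁻(aq)
With molar solubility s: [Ag⁺] = 3s, [AsO₄³⁻] = s.
Ksp = [Ag⁺]^3[AsO₄³⁻] = (3s)^3 · s = 27s^4 = 2.0×10⁻²²
s = 1.6×10⁻⁶ mol/L
[Ag⁺] = 3s = 4.9×10⁻⁶ mol/L

4.9×10⁻⁶ M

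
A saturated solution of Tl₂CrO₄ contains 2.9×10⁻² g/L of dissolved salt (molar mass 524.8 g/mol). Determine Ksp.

Molar solubility s = (2.9×10⁻² g/L) / (524.8 g/mol) = 5.526×10⁻⁵ mol/L
Tl₂CrO₄(s) ⇌ 2 Tl⁺(aq) + CrO₄²⁻(aq)
Call the molar solubility s, so that [Tl⁺] = 2s and [CrO₄²⁻] = s.
Ksp = [Tl⁺]^2[CrO₄²⁻] = (2s)^2 · s = 4s^3
Ksp = 4 × (5.526×10⁻⁵)^3 = 6.7×10⁻¹³

Ksp = 6.7×10⁻¹³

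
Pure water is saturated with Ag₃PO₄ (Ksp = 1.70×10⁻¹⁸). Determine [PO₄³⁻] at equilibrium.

1.58×10⁻⁵ M

Ag₃PO₄(s) ⇌ 3 Ag⁺(aq) + PO₄³⁻(aq)
Call the molar solubility s, so that [Ag⁺] = 3s and [PO₄³⁻] = s.
Ksp = [Ag⁺]^3[PO₄³⁻] = (3s)^3 · s = 27s^4 = 1.70×10⁻¹⁸
s = 1.58×10⁻⁵ mol L⁻¹
[PO₄³⁻] = s = 1.58×10⁻⁵ mol L⁻¹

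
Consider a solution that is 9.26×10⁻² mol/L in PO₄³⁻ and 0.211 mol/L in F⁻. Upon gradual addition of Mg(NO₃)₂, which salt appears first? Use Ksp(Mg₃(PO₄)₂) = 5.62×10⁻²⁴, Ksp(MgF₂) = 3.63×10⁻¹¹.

A salt starts to precipitate once the ion product Q reaches its Ksp.
For Mg₃(PO₄)₂: [Mg²⁺] = (Ksp/[PO₄³⁻]^2)^(1/3) = 8.69×10⁻⁸ mol/L
For MgF₂: [Mg²⁺] = (Ksp/[F⁻]^2) = 8.15×10⁻¹⁰ mol/L
MgF₂ requires the lower [Mg²⁺], so it precipitates first.

MgF₂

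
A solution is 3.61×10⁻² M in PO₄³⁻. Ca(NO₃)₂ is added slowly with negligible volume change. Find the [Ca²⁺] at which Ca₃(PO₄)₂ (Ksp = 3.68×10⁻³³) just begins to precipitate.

1.41×10⁻¹⁰ M

Each salt precipitates once Q = Ksp for that salt.
Ca₃(PO₄)₂(s) ⇌ 3 Ca²⁺(aq) + 2 PO₄³⁻(aq)
Ksp = [Ca²⁺]^3[PO₄³⁻]^2 = [Ca²⁺]^3(3.61×10⁻²)^2
[Ca²⁺]^3 = 3.68×10⁻³³ / (3.61×10⁻²)^2 = 2.82×10⁻³⁰
[Ca²⁺] = 1.41×10⁻¹⁰ M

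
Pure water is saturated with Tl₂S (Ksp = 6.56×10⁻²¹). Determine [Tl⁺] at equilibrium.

2.36×10⁻⁷ M

Tl₂S(s) ⇌ 2 Tl⁺(aq) + S²⁻(aq)
Call the molar solubility s, so that [Tl⁺] = 2s and [S²⁻] = s.
Ksp = [Tl⁺]^2[S²⁻] = (2s)^2 · s = 4s^3 = 6.56×10⁻²¹
s = 1.18×10⁻⁷ M
[Tl⁺] = 2s = 2.36×10⁻⁷ M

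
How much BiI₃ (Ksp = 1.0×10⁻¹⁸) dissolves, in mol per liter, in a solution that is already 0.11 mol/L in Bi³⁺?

7.0×10⁻⁷ M

BiI₃(s) ⇌ Bi³⁺(aq) + 3 I⁻(aq)
With Bi³⁺ already at 0.11 mol/L and s small, take [Bi³⁺] ≈ 0.11 mol/L and [I⁻] = 3s.
Ksp = [Bi³⁺][I⁻]^3 = (0.11)(3s)^3
(3s)^3 = 1.0×10⁻¹⁸ / (0.11) = 9.1×10⁻¹⁸
s = 7.0×10⁻⁷ mol/L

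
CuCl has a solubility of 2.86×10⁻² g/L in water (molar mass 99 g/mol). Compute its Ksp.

Ksp = 8.35×10⁻⁸

Convert to molarity: s = 2.86×10⁻² / 99 = 2.8889×10⁻⁴ mol/L
CuCl(s) ⇌ Cu⁺(aq) + Cl⁻(aq)
Call the molar solubility s, so that [Cu⁺] = s and [Cl⁻] = s.
Ksp = [Cu⁺][Cl⁻] = s · s = s^2
Ksp = (2.8889×10⁻⁴)^2 = 8.35×10⁻⁸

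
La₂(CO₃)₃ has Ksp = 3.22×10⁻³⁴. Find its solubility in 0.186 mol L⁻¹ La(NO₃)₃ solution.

7.01×10⁻¹² M

La₂(CO₃)₃(s) ⇌ 2 La³⁺(aq) + 3 CO₃²⁻(aq)
The solution already contains La³⁺ at 0.186 mol L⁻¹. Let s be the molar solubility of La₂(CO₃)₃.
[La³⁺] ≈ 0.186 mol L⁻¹ (common ion dominates); [CO₃²⁻] = 3s.
Ksp = [La³⁺]^2[CO₃²⁻]^3 = (0.186)^2(3s)^3
(3s)^3 = 3.22×10⁻³⁴ / (0.186)^2 = 9.31×10⁻³³
s = 7.01×10⁻¹² mol L⁻¹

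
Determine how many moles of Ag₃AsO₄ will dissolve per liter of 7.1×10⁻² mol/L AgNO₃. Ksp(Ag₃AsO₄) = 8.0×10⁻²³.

2.2×10⁻¹⁹ M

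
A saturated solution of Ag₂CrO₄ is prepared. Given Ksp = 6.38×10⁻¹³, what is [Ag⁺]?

1.08×10⁻⁴ M

Ag₂CrO₄(s) ⇌ 2 Ag⁺(aq) + CrO₄²⁻(aq)
For each mole of Ag₂CrO₄ that dissolves per liter, [Ag⁺] = 2s and [CrO₄²⁻] = s; let s denote this solubility.
Ksp = [Ag⁺]^2[CrO₄²⁻] = (2s)^2 · s = 4s^3 = 6.38×10⁻¹³
s = 5.42×10⁻⁵ mol L⁻¹
[Ag⁺] = 2s = 1.08×10⁻⁴ mol L⁻¹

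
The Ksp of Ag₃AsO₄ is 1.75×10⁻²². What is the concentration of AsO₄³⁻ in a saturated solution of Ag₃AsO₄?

1.60×10⁻⁶ M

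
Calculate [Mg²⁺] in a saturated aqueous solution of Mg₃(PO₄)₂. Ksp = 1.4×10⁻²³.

3.2×10⁻⁵ M

Mg₃(PO₄)₂(s) ⇌ 3 Mg²⁺(aq) + 2 PO₄³⁻(aq)
Let s be the molar solubility. Then [Mg²⁺] = 3s and [PO₄³⁻] = 2s.
Ksp = [Mg²⁺]^3[PO₄³⁻]^2 = (3s)^3 · (2s)^2 = 108s^5 = 1.4×10⁻²³
s = 1.1×10⁻⁵ mol L⁻¹
[Mg²⁺] = 3s = 3.2×10⁻⁵ mol L⁻¹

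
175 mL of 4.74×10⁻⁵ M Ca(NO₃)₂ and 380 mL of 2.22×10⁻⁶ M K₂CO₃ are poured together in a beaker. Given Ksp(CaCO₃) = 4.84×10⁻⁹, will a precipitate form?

After mixing, V = 175 mL + 380 mL = 555 mL.
[Ca²⁺] = (4.74×10⁻⁵)(175)/555 = 1.49×10⁻⁵ M
[CO₃²⁻] = (2.22×10⁻⁶)(380)/555 = 1.52×10⁻⁶ M
Q = [Ca²⁺][CO₃²⁻] = 2.27×10⁻¹¹
Q = 2.27×10⁻¹¹ < Ksp = 4.84×10⁻⁹, so the solution is unsaturated and no precipitate forms.

No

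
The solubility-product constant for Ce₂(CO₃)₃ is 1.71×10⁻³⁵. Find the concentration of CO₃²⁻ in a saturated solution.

Ce₂(CO₃)₃(s) ⇌ 2 Ce³⁺(aq) + 3 CO₃²⁻(aq)
If s mol/L of Ce₂(CO₃)₃ dissolves, [Ce³⁺] = 2s and [CO₃²⁻] = 3s.
Ksp = [Ce³⁺]^2[CO₃²⁻]^3 = (2s)^2 · (3s)^3 = 108s^5 = 1.71×10⁻³⁵
s = 4.36×10⁻⁸ mol L⁻¹
[CO₃²⁻] = 3s = 1.31×10⁻⁷ mol L⁻¹

1.31×10⁻⁷ M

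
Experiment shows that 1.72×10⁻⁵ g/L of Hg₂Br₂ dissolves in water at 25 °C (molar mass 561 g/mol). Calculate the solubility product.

Ksp = 1.15×10⁻²²

Convert to molarity: s = 1.72×10⁻⁵ / 561 = 3.0660×10⁻⁸ mol/L
Hg₂Br₂(s) ⇌ Hg₂²⁺(aq) + 2 Br⁻(aq)
Call the molar solubility s, so that [Hg₂²⁺] = s and [Br⁻] = 2s.
Ksp = [Hg₂²⁺][Br⁻]^2 = s · (2s)^2 = 4s^3
Ksp = 4 × (3.0660×10⁻⁸)^3 = 1.15×10⁻²²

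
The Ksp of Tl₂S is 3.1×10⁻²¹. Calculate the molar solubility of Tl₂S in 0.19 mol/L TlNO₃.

8.6×10⁻²⁰ M

Tl₂S(s) ⇌ 2 Tl⁺(aq) + S²⁻(aq)
The solution already contains Tl⁺ at 0.19 mol/L. Let s be the molar solubility of Tl₂S.
[Tl⁺] ≈ 0.19 mol/L (common ion dominates); [S²⁻] = s.
Ksp = [Tl⁺]^2[S²⁻] = (0.19)^2s
s = 3.1×10⁻²¹ / (0.19)^2 = 8.6×10⁻²⁰
s = 8.6×10⁻²⁰ mol/L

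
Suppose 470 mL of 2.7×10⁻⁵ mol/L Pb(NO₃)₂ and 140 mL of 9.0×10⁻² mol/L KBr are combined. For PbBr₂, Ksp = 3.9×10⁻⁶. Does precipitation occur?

No

After mixing, V = 470 mL + 140 mL = 610 mL.
[Pb²⁺] = (2.7×10⁻⁵)(470)/610 = 2.1×10⁻⁵ mol/L
[Br⁻] = (9.0×10⁻²)(140)/610 = 2.1×10⁻² mol/L
Q = [Pb²⁺][Br⁻]^2 = 8.9×10⁻⁹
Q = 8.9×10⁻⁹ < Ksp = 3.9×10⁻⁶, so the solution is unsaturated and no precipitate forms.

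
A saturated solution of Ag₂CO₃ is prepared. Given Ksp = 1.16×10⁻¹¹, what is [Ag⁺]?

2.85×10⁻⁴ M

Ag₂CO₃(s) ⇌ 2 Ag⁺(aq) + CO₃²⁻(aq)
Let s be the molar solubility. Then [Ag⁺] = 2s and [CO₃²⁻] = s.
Ksp = [Ag⁺]^2[CO₃²⁻] = (2s)^2 · s = 4s^3 = 1.16×10⁻¹¹
s = 1.43×10⁻⁴ mol L⁻¹
[Ag⁺] = 2s = 2.85×10⁻⁴ mol L⁻¹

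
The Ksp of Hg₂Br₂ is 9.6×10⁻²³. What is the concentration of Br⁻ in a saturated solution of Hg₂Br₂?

5.8×10⁻⁸ M

Hg₂Br₂(s) ⇌ Hg₂²⁺(aq) + 2 Br⁻(aq)
Call the molar solubility s, so that [Hg₂²⁺] = s and [Br⁻] = 2s.
Ksp = [Hg₂²⁺][Br⁻]^2 = s · (2s)^2 = 4s^3 = 9.6×10⁻²³
s = 2.9×10⁻⁸ mol L⁻¹
[Br⁻] = 2s = 5.8×10⁻⁸ mol L⁻¹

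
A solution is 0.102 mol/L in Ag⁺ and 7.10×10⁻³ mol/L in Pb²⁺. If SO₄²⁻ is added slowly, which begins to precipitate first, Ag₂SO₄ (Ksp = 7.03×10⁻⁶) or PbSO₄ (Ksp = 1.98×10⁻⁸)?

PbSO₄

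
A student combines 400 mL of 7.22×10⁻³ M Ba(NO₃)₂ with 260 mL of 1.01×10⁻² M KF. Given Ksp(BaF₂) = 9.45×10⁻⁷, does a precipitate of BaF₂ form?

No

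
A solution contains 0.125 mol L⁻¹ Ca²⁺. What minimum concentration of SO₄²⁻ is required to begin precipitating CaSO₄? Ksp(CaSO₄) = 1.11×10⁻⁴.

Precipitation begins when Q = Ksp.
CaSO₄(s) ⇌ Ca²⁺(aq) + SO₄²⁻(aq)
Ksp = [Ca²⁺][SO₄²⁻] = [SO₄²⁻](0.125)
[SO₄²⁻] = 1.11×10⁻⁴ / (0.125) = 8.88×10⁻⁴
[SO₄²⁻] = 8.88×10⁻⁴ mol L⁻¹

8.88×10⁻⁴ M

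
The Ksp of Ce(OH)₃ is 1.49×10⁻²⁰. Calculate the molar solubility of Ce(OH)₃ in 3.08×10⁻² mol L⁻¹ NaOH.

Ce(OH)₃(s) ⇌ Ce³⁺(aq) + 3 OH⁻(aq)
OH⁻ is already present at 3.08×10⁻² mol L⁻¹. If s mol/L of Ce(OH)₃ dissolves, [Ce³⁺] = s while [OH⁻] ≈ 3.08×10⁻² mol L⁻¹.
Ksp = [Ce³⁺][OH⁻]^3 = s(3.08×10⁻²)^3
s = 1.49×10⁻²⁰ / (3.08×10⁻²)^3 = 5.10×10⁻¹⁶
s = 5.10×10⁻¹⁶ mol L⁻¹

5.10×10⁻¹⁶ M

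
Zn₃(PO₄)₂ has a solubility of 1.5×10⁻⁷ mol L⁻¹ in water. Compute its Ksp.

Zn₃(PO₄)₂(s) ⇌ 3 Zn²⁺(aq) + 2 PO₄³⁻(aq)
With molar solubility s: [Zn²⁺] = 3s, [PO₄³⁻] = 2s.
Ksp = [Zn²⁺]^3[PO₄³⁻]^2 = (3s)^3 · (2s)^2 = 108s^5
Ksp = 108 × (1.5×10⁻⁷)^5 = 8.2×10⁻³³

Ksp = 8.2×10⁻³³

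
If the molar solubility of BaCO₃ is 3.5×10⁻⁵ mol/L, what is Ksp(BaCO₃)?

BaCO₃(s) ⇌ Ba²⁺(aq) + CO₃²⁻(aq)
With molar solubility s: [Ba²⁺] = s, [CO₃²⁻] = s.
Ksp = [Ba²⁺][CO₃²⁻] = s · s = s^2
Ksp = (3.5×10⁻⁵)^2 = 1.2×10⁻⁹

Ksp = 1.2×10⁻⁹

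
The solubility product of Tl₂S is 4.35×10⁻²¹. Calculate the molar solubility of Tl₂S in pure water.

Tl₂S(s) ⇌ 2 Tl⁺(aq) + S²⁻(aq)
For each mole of Tl₂S that dissolves per liter, [Tl⁺] = 2s and [S²⁻] = s; let s denote this solubility.
Ksp = [Tl⁺]^2[S²⁻] = (2s)^2 · s = 4s^3
4s^3 = 4.35×10⁻²¹  ⇒  s^3 = 1.09×10⁻²¹
Taking the 3rd root, s = 1.03×10⁻⁷ M.

1.03×10⁻⁷ M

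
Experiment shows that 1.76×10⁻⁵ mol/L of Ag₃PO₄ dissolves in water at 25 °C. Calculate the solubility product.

Ksp = 2.59×10⁻¹⁸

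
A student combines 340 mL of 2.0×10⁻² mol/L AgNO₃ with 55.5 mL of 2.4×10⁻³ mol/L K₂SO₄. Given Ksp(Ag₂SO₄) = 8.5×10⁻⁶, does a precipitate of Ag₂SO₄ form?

No

The combined volume is 395.5 mL.
[Ag⁺] = (2.0×10⁻²)(340)/395.5 = 1.7×10⁻² mol/L
[SO₄²⁻] = (2.4×10⁻³)(55.5)/395.5 = 3.4×10⁻⁴ mol/L
Q = [Ag⁺]^2[SO₄²⁻] = 1.0×10⁻⁷
Q < Ksp (1.0×10⁻⁷ vs 8.5×10⁻⁶); the solution remains unsaturated and no precipitate forms.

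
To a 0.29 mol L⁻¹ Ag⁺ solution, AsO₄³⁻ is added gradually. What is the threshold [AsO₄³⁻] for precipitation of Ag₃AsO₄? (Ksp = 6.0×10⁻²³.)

The threshold for precipitation is Q = Ksp.
Ag₃AsO₄(s) ⇌ 3 Ag⁺(aq) + AsO₄³⁻(aq)
Ksp = [Ag⁺]^3[AsO₄³⁻] = [AsO₄³⁻](0.29)^3
[AsO₄³⁻] = 6.0×10⁻²³ / (0.29)^3 = 2.5×10⁻²¹
[AsO₄³⁻] = 2.5×10⁻²¹ mol L⁻¹

2.5×10⁻²¹ M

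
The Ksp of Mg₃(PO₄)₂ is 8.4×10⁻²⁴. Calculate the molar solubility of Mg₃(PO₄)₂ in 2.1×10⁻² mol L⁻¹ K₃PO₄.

8.9×10⁻⁸ M

Mg₃(PO₄)₂(s) ⇌ 3 Mg²⁺(aq) + 2 PO₄³⁻(aq)
Let s be the solubility of Mg₃(PO₄)₂ here. The common ion gives [PO₄³⁻] ≈ 2.1×10⁻² mol L⁻¹, and [Mg²⁺] = 3s.
Ksp = [Mg²⁺]^3[PO₄³⁻]^2 = (3s)^3(2.1×10⁻²)^2
(3s)^3 = 8.4×10⁻²⁴ / (2.1×10⁻²)^2 = 1.9×10⁻²⁰
s = 8.9×10⁻⁸ mol L⁻¹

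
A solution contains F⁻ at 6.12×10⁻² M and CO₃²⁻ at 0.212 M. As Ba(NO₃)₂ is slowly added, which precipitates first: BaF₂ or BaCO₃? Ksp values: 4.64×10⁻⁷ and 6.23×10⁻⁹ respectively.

BaCO₃

A salt starts to precipitate once the ion product Q reaches its Ksp.
For BaF₂: [Ba²⁺] = (Ksp/[F⁻]^2) = 1.24×10⁻⁴ M
For BaCO₃: [Ba²⁺] = (Ksp/[CO₃²⁻]) = 2.94×10⁻⁸ M
The smaller threshold [Ba²⁺] is reached first, so BaCO₃ precipitates first.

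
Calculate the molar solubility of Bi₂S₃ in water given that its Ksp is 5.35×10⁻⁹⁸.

1.38×10⁻²⁰ M

Bi₂S₃(s) ⇌ 2 Bi³⁺(aq) + 3 S²⁻(aq)
Let s be the molar solubility. Then [Bi³⁺] = 2s and [S²⁻] = 3s.
Ksp = [Bi³⁺]^2[S²⁻]^3 = (2s)^2 · (3s)^3 = 108s^5
108s^5 = 5.35×10⁻⁹⁸  ⇒  s^5 = 4.95×10⁻¹⁰⁰
s = 1.38×10⁻²⁰ M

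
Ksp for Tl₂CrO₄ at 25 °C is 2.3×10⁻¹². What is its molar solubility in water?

Tl₂CrO₄(s) ⇌ 2 Tl⁺(aq) + CrO₄²⁻(aq)
For each mole of Tl₂CrO₄ that dissolves per liter, [Tl⁺] = 2s and [CrO₄²⁻] = s; let s denote this solubility.
Ksp = [Tl⁺]^2[CrO₄²⁻] = (2s)^2 · s = 4s^3
4s^3 = 2.3×10⁻¹²  ⇒  s^3 = 5.8×10⁻¹³
s = (5.8×10⁻¹³)^(1/3) = 8.3×10⁻⁵ M

8.3×10⁻⁵ M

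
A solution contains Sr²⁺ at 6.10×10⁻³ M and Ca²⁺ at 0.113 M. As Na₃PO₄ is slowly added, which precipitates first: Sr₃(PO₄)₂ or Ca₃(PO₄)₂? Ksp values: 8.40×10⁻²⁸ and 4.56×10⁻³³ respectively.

Ca₃(PO₄)₂

A salt starts to precipitate once the ion product Q reaches its Ksp.
For Sr₃(PO₄)₂: [PO₄³⁻] = (Ksp/[Sr²⁺]^3)^(1/2) = 6.08×10⁻¹¹ M
For Ca₃(PO₄)₂: [PO₄³⁻] = (Ksp/[Ca²⁺]^3)^(1/2) = 1.78×10⁻¹⁵ M
Ca₃(PO₄)₂ requires the lower [PO₄³⁻], so it precipitates first.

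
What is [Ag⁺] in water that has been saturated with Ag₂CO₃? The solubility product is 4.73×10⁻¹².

2.11×10⁻⁴ M

Ag₂CO₃(s) ⇌ 2 Ag⁺(aq) + CO₃²⁻(aq)
For each mole of Ag₂CO₃ that dissolves per liter, [Ag⁺] = 2s and [CO₃²⁻] = s; let s denote this solubility.
Ksp = [Ag⁺]^2[CO₃²⁻] = (2s)^2 · s = 4s^3 = 4.73×10⁻¹²
s = 1.06×10⁻⁴ M
[Ag⁺] = 2s = 2.11×10⁻⁴ M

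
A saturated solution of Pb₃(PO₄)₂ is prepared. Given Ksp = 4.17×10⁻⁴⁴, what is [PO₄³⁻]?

Pb₃(PO₄)₂(s) ⇌ 3 Pb²⁺(aq) + 2 PO₄³⁻(aq)
Let s be the molar solubility. Then [Pb²⁺] = 3s and [PO₄³⁻] = 2s.
Ksp = [Pb²⁺]^3[PO₄³⁻]^2 = (3s)^3 · (2s)^2 = 108s^5 = 4.17×10⁻⁴⁴
s = 8.27×10⁻¹⁰ mol L⁻¹
[PO₄³⁻] = 2s = 1.65×10⁻⁹ mol L⁻¹

1.65×10⁻⁹ M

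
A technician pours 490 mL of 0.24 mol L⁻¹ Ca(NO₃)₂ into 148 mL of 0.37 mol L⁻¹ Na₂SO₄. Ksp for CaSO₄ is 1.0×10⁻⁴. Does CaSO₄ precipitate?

The combined volume is 638 mL.
[Ca²⁺] = (0.24)(490)/638 = 0.18 mol L⁻¹
[SO₄²⁻] = (0.37)(148)/638 = 8.6×10⁻² mol L⁻¹
Q = [Ca²⁺][SO₄²⁻] = 1.6×10⁻²
Q = 1.6×10⁻² > Ksp = 1.0×10⁻⁴, so the solution is supersaturated and CaSO₄ precipitates.

Yes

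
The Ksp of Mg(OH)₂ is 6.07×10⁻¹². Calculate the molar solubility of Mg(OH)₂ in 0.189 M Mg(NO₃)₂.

2.83×10⁻⁶ M

Mg(OH)₂(s) ⇌ Mg²⁺(aq) + 2 OH⁻(aq)
Mg²⁺ is already present at 0.189 M. If s mol/L of Mg(OH)₂ dissolves, [OH⁻] = 2s while [Mg²⁺] ≈ 0.189 M.
Ksp = [Mg²⁺][OH⁻]^2 = (0.189)(2s)^2
(2s)^2 = 6.07×10⁻¹² / (0.189) = 3.21×10⁻¹¹
s = 2.83×10⁻⁶ M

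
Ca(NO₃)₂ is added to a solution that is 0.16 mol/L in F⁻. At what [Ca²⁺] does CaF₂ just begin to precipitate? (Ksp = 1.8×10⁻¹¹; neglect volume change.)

Each salt precipitates once Q = Ksp for that salt.
CaF₂(s) ⇌ Ca²⁺(aq) + 2 F⁻(aq)
Ksp = [Ca²⁺][F⁻]^2 = [Ca²⁺](0.16)^2
[Ca²⁺] = 1.8×10⁻¹¹ / (0.16)^2 = 7.0×10⁻¹⁰
[Ca²⁺] = 7.0×10⁻¹⁰ mol/L

7.0×10⁻¹⁰ M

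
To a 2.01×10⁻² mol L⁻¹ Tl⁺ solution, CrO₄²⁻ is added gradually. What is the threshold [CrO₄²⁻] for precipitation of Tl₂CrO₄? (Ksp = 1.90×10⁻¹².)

The threshold for precipitation is Q = Ksp.
Tl₂CrO₄(s) ⇌ 2 Tl⁺(aq) + CrO₄²⁻(aq)
Ksp = [Tl⁺]^2[CrO₄²⁻] = [CrO₄²⁻](2.01×10⁻²)^2
[CrO₄²⁻] = 1.90×10⁻¹² / (2.01×10⁻²)^2 = 4.70×10⁻⁹
[CrO₄²⁻] = 4.70×10⁻⁹ mol L⁻¹

4.70×10⁻⁹ M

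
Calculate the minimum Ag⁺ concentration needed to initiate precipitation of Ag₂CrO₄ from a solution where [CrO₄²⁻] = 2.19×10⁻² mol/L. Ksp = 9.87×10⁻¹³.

6.71×10⁻⁶ M

The threshold for precipitation is Q = Ksp.
Ag₂CrO₄(s) ⇌ 2 Ag⁺(aq) + CrO₄²⁻(aq)
Ksp = [Ag⁺]^2[CrO₄²⁻] = [Ag⁺]^2(2.19×10⁻²)
[Ag⁺]^2 = 9.87×10⁻¹³ / (2.19×10⁻²) = 4.51×10⁻¹¹
[Ag⁺] = 6.71×10⁻⁶ mol/L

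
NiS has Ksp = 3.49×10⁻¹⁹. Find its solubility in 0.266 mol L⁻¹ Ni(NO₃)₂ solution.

1.31×10⁻¹⁸ M

NiS(s) ⇌ Ni²⁺(aq) + S²⁻(aq)
With Ni²⁺ already at 0.266 mol L⁻¹ and s small, take [Ni²⁺] ≈ 0.266 mol L⁻¹ and [S²⁻] = s.
Ksp = [Ni²⁺][S²⁻] = (0.266)s
s = 3.49×10⁻¹⁹ / (0.266) = 1.31×10⁻¹⁸
s = 1.31×10⁻¹⁸ mol L⁻¹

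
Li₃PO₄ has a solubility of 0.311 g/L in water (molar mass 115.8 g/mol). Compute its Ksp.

Ksp = 1.40×10⁻⁹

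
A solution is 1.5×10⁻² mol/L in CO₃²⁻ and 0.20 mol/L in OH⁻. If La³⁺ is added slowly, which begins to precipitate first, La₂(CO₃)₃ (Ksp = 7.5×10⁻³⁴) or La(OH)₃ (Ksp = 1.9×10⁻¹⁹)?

La(OH)₃

A salt starts to precipitate once the ion product Q reaches its Ksp.
For La₂(CO₃)₃: [La³⁺] = (Ksp/[CO₃²⁻]^3)^(1/2) = 1.5×10⁻¹⁴ mol/L
For La(OH)₃: [La³⁺] = (Ksp/[OH⁻]^3) = 2.4×10⁻¹⁷ mol/L
La(OH)₃ requires the lower [La³⁺], so it precipitates first.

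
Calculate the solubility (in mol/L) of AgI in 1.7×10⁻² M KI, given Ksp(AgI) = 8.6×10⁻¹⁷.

AgI(s) ⇌ Ag⁺(aq) + I⁻(aq)
The solution already contains I⁻ at 1.7×10⁻² M. Let s be the molar solubility of AgI.
[I⁻] ≈ 1.7×10⁻² M (common ion dominates); [Ag⁺] = s.
Ksp = [Ag⁺][I⁻] = s(1.7×10⁻²)
s = 8.6×10⁻¹⁷ / (1.7×10⁻²) = 5.1×10⁻¹⁵
s = 5.1×10⁻¹⁵ M

5.1×10⁻¹⁵ M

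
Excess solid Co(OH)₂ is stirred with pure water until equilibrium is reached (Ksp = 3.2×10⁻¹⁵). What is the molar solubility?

Co(OH)₂(s) ⇌ Co²⁺(aq) + 2 OH⁻(aq)
Let s be the molar solubility. Then [Co²⁺] = s and [OH⁻] = 2s.
Ksp = [Co²⁺][OH⁻]^2 = s · (2s)^2 = 4s^3
4s^3 = 3.2×10⁻¹⁵  ⇒  s^3 = 8.0×10⁻¹⁶
s = 9.3×10⁻⁶ mol/L

9.3×10⁻⁶ M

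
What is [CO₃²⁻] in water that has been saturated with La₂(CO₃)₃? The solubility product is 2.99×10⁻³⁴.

2.32×10⁻⁷ M

La₂(CO₃)₃(s) ⇌ 2 La³⁺(aq) + 3 CO₃²⁻(aq)
Let s be the molar solubility. Then [La³⁺] = 2s and [CO₃²⁻] = 3s.
Ksp = [La³⁺]^2[CO₃²⁻]^3 = (2s)^2 · (3s)^3 = 108s^5 = 2.99×10⁻³⁴
s = 7.73×10⁻⁸ M
[CO₃²⁻] = 3s = 2.32×10⁻⁷ M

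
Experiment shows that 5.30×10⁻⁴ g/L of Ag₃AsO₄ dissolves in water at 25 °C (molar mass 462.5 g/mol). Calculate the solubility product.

Ksp = 4.66×10⁻²³

Convert to molarity: s = 5.30×10⁻⁴ / 462.5 = 1.1459×10⁻⁶ mol/L
Ag₃AsO₄(s) ⇌ 3 Ag⁺(aq) + AsO₄³⁻(aq)
For each mole of Ag₃AsO₄ that dissolves per liter, [Ag⁺] = 3s and [AsO₄³⁻] = s; let s denote this solubility.
Ksp = [Ag⁺]^3[AsO₄³⁻] = (3s)^3 · s = 27s^4
Ksp = 27 × (1.1459×10⁻⁶)^4 = 4.66×10⁻²³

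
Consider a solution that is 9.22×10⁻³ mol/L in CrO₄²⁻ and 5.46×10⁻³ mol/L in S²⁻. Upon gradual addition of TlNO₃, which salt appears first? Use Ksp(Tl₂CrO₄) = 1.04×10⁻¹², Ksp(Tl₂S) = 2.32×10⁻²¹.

Precipitation begins when Q = Ksp.
For Tl₂CrO₄: [Tl⁺] = (Ksp/[CrO₄²⁻])^(1/2) = 1.06×10⁻⁵ mol/L
For Tl₂S: [Tl⁺] = (Ksp/[S²⁻])^(1/2) = 6.52×10⁻¹⁰ mol/L
The smaller threshold [Tl⁺] is reached first, so Tl₂S precipitates first.

Tl₂S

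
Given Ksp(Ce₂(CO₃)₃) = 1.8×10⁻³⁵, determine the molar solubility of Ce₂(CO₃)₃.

4.4×10⁻⁸ M

Ce₂(CO₃)₃(s) ⇌ 2 Ce³⁺(aq) + 3 CO₃²⁻(aq)
For each mole of Ce₂(CO₃)₃ that dissolves per liter, [Ce³⁺] = 2s and [CO₃²⁻] = 3s; let s denote this solubility.
Ksp = [Ce³⁺]^2[CO₃²⁻]^3 = (2s)^2 · (3s)^3 = 108s^5
108s^5 = 1.8×10⁻³⁵  ⇒  s^5 = 1.7×10⁻³⁷
s = 4.4×10⁻⁸ mol/L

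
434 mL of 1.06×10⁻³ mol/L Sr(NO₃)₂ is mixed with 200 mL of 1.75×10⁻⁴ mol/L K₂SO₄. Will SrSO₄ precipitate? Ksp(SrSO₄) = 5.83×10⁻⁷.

No

Total volume after mixing = 434 + 200 = 634 mL.
[Sr²⁺] = (1.06×10⁻³)(434)/634 = 7.26×10⁻⁴ mol/L
[SO₄²⁻] = (1.75×10⁻⁴)(200)/634 = 5.52×10⁻⁵ mol/L
Q = [Sr²⁺][SO₄²⁻] = 4.01×10⁻⁸
Q = 4.01×10⁻⁸ < Ksp = 5.83×10⁻⁷, so the solution is unsaturated and no precipitate forms.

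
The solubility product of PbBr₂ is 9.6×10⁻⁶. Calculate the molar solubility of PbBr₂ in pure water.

1.3×10⁻² M

PbBr₂(s) ⇌ Pb²⁺(aq) + 2 Br⁻(aq)
Call the molar solubility s, so that [Pb²⁺] = s and [Br⁻] = 2s.
Ksp = [Pb²⁺][Br⁻]^2 = s · (2s)^2 = 4s^3
4s^3 = 9.6×10⁻⁶  ⇒  s^3 = 2.4×10⁻⁶
Taking the 3rd root, s = 1.3×10⁻² M.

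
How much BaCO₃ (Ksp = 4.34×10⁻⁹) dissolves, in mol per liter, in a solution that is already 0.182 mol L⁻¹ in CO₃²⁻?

2.38×10⁻⁸ M

BaCO₃(s) ⇌ Ba²⁺(aq) + CO₃²⁻(aq)
The solution already contains CO₃²⁻ at 0.182 mol L⁻¹. Let s be the molar solubility of BaCO₃.
[CO₃²⁻] ≈ 0.182 mol L⁻¹ (common ion dominates); [Ba²⁺] = s.
Ksp = [Ba²⁺][CO₃²⁻] = s(0.182)
s = 4.34×10⁻⁹ / (0.182) = 2.38×10⁻⁸
s = 2.38×10⁻⁸ mol L⁻¹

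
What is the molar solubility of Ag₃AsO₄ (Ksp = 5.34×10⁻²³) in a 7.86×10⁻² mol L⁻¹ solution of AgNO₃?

1.10×10⁻¹⁹ M

Ag₃AsO₄(s) ⇌ 3 Ag⁺(aq) + AsO₄³⁻(aq)
The solution already contains Ag⁺ at 7.86×10⁻² mol L⁻¹. Let s be the molar solubility of Ag₃AsO₄.
[Ag⁺] ≈ 7.86×10⁻² mol L⁻¹ (common ion dominates); [AsO₄³⁻] = s.
Ksp = [Ag⁺]^3[AsO₄³⁻] = (7.86×10⁻²)^3s
s = 5.34×10⁻²³ / (7.86×10⁻²)^3 = 1.10×10⁻¹⁹
s = 1.10×10⁻¹⁹ mol L⁻¹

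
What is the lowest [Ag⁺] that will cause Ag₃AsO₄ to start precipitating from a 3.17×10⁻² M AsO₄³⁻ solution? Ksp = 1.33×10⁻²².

Each salt precipitates once Q = Ksp for that salt.
Ag₃AsO₄(s) ⇌ 3 Ag⁺(aq) + AsO₄³⁻(aq)
Ksp = [Ag⁺]^3[AsO₄³⁻] = [Ag⁺]^3(3.17×10⁻²)
[Ag⁺]^3 = 1.33×10⁻²² / (3.17×10⁻²) = 4.20×10⁻²¹
[Ag⁺] = 1.61×10⁻⁷ M

1.61×10⁻⁷ M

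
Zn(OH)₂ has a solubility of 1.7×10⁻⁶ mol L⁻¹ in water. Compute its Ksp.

Ksp = 2.0×10⁻¹⁷

Zn(OH)₂(s) ⇌ Zn²⁺(aq) + 2 OH⁻(aq)
Let s be the molar solubility. Then [Zn²⁺] = s and [OH⁻] = 2s.
Ksp = [Zn²⁺][OH⁻]^2 = s · (2s)^2 = 4s^3
Ksp = 4 × (1.7×10⁻⁶)^3 = 2.0×10⁻¹⁷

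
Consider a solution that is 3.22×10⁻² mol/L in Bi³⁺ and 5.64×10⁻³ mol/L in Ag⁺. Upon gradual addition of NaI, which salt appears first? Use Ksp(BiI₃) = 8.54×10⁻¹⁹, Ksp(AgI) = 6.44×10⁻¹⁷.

AgI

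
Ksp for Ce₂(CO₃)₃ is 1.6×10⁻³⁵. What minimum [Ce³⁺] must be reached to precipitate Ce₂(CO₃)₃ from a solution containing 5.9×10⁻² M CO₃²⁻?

Precipitation begins when Q = Ksp.
Ce₂(CO₃)₃(s) ⇌ 2 Ce³⁺(aq) + 3 CO₃²⁻(aq)
Ksp = [Ce³⁺]^2[CO₃²⁻]^3 = [Ce³⁺]^2(5.9×10⁻²)^3
[Ce³⁺]^2 = 1.6×10⁻³⁵ / (5.9×10⁻²)^3 = 7.8×10⁻³²
[Ce³⁺] = 2.8×10⁻¹⁶ M

2.8×10⁻¹⁶ M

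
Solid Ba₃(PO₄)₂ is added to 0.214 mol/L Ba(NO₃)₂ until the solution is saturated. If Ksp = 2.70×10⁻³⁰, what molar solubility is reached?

8.30×10⁻¹⁵ M

Ba₃(PO₄)₂(s) ⇌ 3 Ba²⁺(aq) + 2 PO₄³⁻(aq)
With Ba²⁺ already at 0.214 mol/L and s small, take [Ba²⁺] ≈ 0.214 mol/L and [PO₄³⁻] = 2s.
Ksp = [Ba²⁺]^3[PO₄³⁻]^2 = (0.214)^3(2s)^2
(2s)^2 = 2.70×10⁻³⁰ / (0.214)^3 = 2.76×10⁻²⁸
s = 8.30×10⁻¹⁵ mol/L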